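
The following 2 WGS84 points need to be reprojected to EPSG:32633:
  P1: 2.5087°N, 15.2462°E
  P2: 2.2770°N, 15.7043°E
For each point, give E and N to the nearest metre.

P1: E 527370 m, N 277291 m; P2: E 578311 m, N 251697 m

UTM zone 33N: λ₀ = 15°, k₀ = 0.9996.
P1 (2.5087°, 15.2462°) → (527369.899, 277291.079) m.
P2 (2.2770°, 15.7043°) → (578311.470, 251697.369) m.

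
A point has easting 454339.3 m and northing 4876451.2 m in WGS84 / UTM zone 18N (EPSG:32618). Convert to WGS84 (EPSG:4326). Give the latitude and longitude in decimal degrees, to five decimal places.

Zone 18N: λ₀ = -75°, k₀ = 0.9996, false easting 500000 m.
Meridian distance M = (N − FN)/k₀ = 4878402.6 m.
Inverse transverse Mercator on WGS84 gives φ = 44.03979985°, λ = -75.56990003°.

lat 44.03980°, lon -75.56990°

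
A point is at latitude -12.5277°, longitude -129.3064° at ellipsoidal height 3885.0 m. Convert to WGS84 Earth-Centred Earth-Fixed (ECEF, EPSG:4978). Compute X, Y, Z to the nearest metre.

X -3947170 m, Y -4821400 m, Z -1375289 m

WGS84: a = 6378137 m, e² = 0.006694380; N(φ) = a/√(1−e²sin²φ) = 6379141.714 m.
X = (N+h)·cosφ·cosλ = -3947169.539 m; Y = (N+h)·cosφ·sinλ = -4821399.920 m; Z = (N(1−e²)+h)·sinφ = -1375289.363 m.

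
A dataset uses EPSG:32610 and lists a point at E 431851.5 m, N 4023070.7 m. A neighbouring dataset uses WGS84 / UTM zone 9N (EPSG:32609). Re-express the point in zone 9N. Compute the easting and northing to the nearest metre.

UTM 10N → geographic: φ = 36.35029990°, λ = -123.75949978°.
UTM 9N (λ₀ = -129°) forward: E = 970412.474 m, N = 4035574.743 m.

E 970412 m, N 4035575 m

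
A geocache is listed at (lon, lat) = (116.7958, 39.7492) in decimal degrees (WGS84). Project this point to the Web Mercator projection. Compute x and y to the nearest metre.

x 13001649 m, y 4829563 m

Web Mercator is spherical with R = a = 6378137 m.
x = R·λ = 6378137 × 2.038471263 = 13001648.983 m.
y = R·ln tan(π/4 + φ/2) = 6378137 × 0.757205961 = 4829563.360 m.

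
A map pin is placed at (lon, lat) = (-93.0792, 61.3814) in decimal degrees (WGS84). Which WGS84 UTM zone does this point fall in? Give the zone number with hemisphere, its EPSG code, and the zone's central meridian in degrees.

Zone 15N (EPSG:32615), central meridian -93°

UTM zone = ⌊(λ + 180)/6⌋ + 1; -93.0792° ∈ [-96°, -90°) → zone 15.
Hemisphere: N (φ ≥ 0).
Central meridian λ₀ = 6×15 − 183 = -93°.
EPSG code: 32615.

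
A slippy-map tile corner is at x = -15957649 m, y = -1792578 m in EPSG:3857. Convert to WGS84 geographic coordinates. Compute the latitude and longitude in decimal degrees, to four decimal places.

R = 6378137 m. λ = x/R = -143.34999995°.
φ = 2·arctan(exp(y/R)) − 90° = 2·arctan(0.75499) − 90° = -15.89510052°.

lat -15.8951°, lon -143.3500°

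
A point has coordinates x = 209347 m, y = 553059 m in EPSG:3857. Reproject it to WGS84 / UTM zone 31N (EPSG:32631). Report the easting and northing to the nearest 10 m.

Web Mercator inverse (R = 6378137 m) → φ = 4.96199927°, λ = 1.88059610°.
UTM 31N forward: E = 375894.256 m, N = 548568.629 m.

E 375890 m, N 548570 m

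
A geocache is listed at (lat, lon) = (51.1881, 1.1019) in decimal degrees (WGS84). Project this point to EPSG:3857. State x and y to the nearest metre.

Web Mercator is spherical with R = a = 6378137 m.
x = R·λ = 6378137 × 0.019231783 = 122662.947 m.
y = R·ln tan(π/4 + φ/2) = 6378137 × 1.043350766 = 6654634.124 m.

x 122663 m, y 6654634 m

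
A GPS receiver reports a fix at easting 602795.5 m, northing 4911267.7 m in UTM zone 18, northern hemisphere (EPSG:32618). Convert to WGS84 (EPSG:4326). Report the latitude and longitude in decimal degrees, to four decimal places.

Zone 18N: λ₀ = -75°, k₀ = 0.9996, false easting 500000 m.
Meridian distance M = (N − FN)/k₀ = 4913233.0 m.
Inverse transverse Mercator on WGS84 gives φ = 44.34739956°, λ = -73.71030030°.

lat 44.3474°, lon -73.7103°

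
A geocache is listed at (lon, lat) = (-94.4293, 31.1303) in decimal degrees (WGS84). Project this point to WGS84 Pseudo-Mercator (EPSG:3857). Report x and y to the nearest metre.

x -10511822 m, y 3649683 m

Web Mercator is spherical with R = a = 6378137 m.
x = R·λ = 6378137 × -1.648102195 = -10511821.592 m.
y = R·ln tan(π/4 + φ/2) = 6378137 × 0.572217666 = 3649682.665 m.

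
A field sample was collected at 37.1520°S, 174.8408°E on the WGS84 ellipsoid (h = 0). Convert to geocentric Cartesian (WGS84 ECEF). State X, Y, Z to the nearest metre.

WGS84: a = 6378137 m, e² = 0.006694380; N(φ) = a/√(1−e²sin²φ) = 6385937.922 m.
X = (N+h)·cosφ·cosλ = -5069202.874 m; Y = (N+h)·cosφ·sinλ = 457694.189 m; Z = (N(1−e²)+h)·sinφ = -3830851.716 m.

X -5069203 m, Y 457694 m, Z -3830852 m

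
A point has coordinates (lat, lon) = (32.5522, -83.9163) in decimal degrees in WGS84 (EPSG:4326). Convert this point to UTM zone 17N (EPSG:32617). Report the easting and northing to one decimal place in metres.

E 226153.4 m, N 3605397.5 m

Zone 17 central meridian λ₀ = 6×17 − 183 = -81°; Δλ = -2.9163°.
Transverse Mercator on WGS84 with k₀ = 0.9996 gives E = 226153.409 m, N = 3605397.489 m.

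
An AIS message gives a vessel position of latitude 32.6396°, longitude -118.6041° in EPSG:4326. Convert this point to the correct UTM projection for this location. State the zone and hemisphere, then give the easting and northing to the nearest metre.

Longitude -118.6041° lies in the 6° band [-120°, -114°), giving zone 11; latitude is north of the equator, so 11N.
Zone 11 central meridian λ₀ = 6×11 − 183 = -117°; Δλ = -1.6041°.
Transverse Mercator on WGS84 with k₀ = 0.9996 gives E = 349537.123 m, N = 3612470.307 m.

Zone 11N: E 349537 m, N 3612470 m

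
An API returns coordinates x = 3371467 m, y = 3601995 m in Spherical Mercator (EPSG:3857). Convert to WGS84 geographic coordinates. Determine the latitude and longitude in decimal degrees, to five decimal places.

lat 30.76290°, lon 30.28640°

R = 6378137 m. λ = x/R = 30.28640336°.
φ = 2·arctan(exp(y/R)) − 90° = 2·arctan(1.75899) − 90° = 30.76289749°.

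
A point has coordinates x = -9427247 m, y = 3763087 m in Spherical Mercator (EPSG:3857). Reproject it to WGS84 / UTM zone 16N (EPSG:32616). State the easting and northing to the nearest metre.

Web Mercator inverse (R = 6378137 m) → φ = 31.99829636°, λ = -84.68640067°.
UTM 16N forward: E = 718562.102 m, N = 3542585.936 m.

E 718562 m, N 3542586 m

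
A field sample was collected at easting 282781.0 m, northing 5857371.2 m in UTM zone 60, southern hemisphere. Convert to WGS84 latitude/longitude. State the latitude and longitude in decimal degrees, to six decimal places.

lat -37.405000°, lon 174.545800°

Zone 60S: λ₀ = 177°, k₀ = 0.9996, false easting 500000 m, false northing 10000000 m.
Meridian distance M = (N − FN)/k₀ = -4144286.5 m.
Inverse transverse Mercator on WGS84 gives φ = -37.40500003°, λ = 174.54580016°.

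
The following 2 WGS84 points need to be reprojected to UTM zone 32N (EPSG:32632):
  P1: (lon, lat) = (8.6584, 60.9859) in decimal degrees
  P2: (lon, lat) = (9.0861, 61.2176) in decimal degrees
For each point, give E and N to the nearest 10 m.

P1: E 481520 m, N 6761270 m; P2: E 504620 m, N 6787030 m

UTM zone 32N: λ₀ = 9°, k₀ = 0.9996.
P1 (60.9859°, 8.6584°) → (481516.148, 6761265.015) m.
P2 (61.2176°, 9.0861°) → (504624.900, 6787028.065) m.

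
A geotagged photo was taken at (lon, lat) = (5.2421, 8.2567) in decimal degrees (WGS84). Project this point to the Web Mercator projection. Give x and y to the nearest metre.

Web Mercator is spherical with R = a = 6378137 m.
x = R·λ = 6378137 × 0.091491905 = 583547.903 m.
y = R·ln tan(π/4 + φ/2) = 6378137 × 0.144607976 = 922329.480 m.

x 583548 m, y 922329 m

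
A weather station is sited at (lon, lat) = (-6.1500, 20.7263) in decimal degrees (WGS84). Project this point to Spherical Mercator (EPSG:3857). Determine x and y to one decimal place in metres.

x -684614.9 m, y 2359272.5 m

Web Mercator is spherical with R = a = 6378137 m.
x = R·λ = 6378137 × -0.107337749 = -684614.868 m.
y = R·ln tan(π/4 + φ/2) = 6378137 × 0.369899949 = 2359272.549 m.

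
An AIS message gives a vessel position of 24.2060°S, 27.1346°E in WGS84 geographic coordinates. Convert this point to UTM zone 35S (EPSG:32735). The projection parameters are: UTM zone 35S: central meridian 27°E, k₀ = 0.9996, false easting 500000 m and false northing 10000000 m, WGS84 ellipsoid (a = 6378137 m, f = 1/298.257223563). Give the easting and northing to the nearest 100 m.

E 513700 m, N 7323000 m

Zone 35 central meridian λ₀ = 6×35 − 183 = 27°; Δλ = +0.1346°.
Transverse Mercator on WGS84 with k₀ = 0.9996 gives E = 513668.438 m, N = 7322959.505 m.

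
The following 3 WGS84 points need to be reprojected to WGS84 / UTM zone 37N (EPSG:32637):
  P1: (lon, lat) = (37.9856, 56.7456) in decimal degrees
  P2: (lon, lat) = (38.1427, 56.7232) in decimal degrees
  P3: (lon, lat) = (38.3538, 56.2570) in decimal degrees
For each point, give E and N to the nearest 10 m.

UTM zone 37N: λ₀ = 39°, k₀ = 0.9996.
P1 (56.7456°, 37.9856°) → (437958.776, 6289527.172) m.
P2 (56.7232°, 38.1427°) → (447535.586, 6286902.679) m.
P3 (56.2570°, 38.3538°) → (459966.098, 6234871.320) m.

P1: E 437960 m, N 6289530 m; P2: E 447540 m, N 6286900 m; P3: E 459970 m, N 6234870 m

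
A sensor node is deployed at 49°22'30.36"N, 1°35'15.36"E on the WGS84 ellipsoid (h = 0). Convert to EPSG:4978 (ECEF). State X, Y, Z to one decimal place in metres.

X 4159264.8 m, Y 115277.9 m, Z 4817823.7 m

WGS84: a = 6378137 m, e² = 0.006694380; N(φ) = a/√(1−e²sin²φ) = 6390470.969 m.
X = (N+h)·cosφ·cosλ = 4159264.798 m; Y = (N+h)·cosφ·sinλ = 115277.937 m; Z = (N(1−e²)+h)·sinφ = 4817823.741 m.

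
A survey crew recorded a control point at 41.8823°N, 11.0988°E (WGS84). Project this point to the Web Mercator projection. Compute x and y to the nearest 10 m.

x 1235510 m, y 5143360 m

Web Mercator is spherical with R = a = 6378137 m.
x = R·λ = 6378137 × 0.193710603 = 1235512.764 m.
y = R·ln tan(π/4 + φ/2) = 6378137 × 0.806405511 = 5143364.828 m.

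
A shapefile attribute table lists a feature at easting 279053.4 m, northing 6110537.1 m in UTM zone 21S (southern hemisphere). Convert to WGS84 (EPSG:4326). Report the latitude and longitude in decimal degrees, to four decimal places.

lat -35.1238°, lon -59.4247°

Zone 21S: λ₀ = -57°, k₀ = 0.9996, false easting 500000 m, false northing 10000000 m.
Meridian distance M = (N − FN)/k₀ = -3891019.3 m.
Inverse transverse Mercator on WGS84 gives φ = -35.12379992°, λ = -59.42470002°.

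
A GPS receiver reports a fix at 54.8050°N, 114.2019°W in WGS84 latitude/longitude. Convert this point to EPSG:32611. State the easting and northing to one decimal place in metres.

E 679833.4 m, N 6076682.0 m

Zone 11 central meridian λ₀ = 6×11 − 183 = -117°; Δλ = +2.7981°.
Transverse Mercator on WGS84 with k₀ = 0.9996 gives E = 679833.398 m, N = 6076682.006 m.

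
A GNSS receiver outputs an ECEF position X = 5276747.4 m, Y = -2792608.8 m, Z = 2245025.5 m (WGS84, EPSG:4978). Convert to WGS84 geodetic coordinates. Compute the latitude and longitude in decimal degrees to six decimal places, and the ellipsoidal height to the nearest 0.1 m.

lat 20.735399°, lon -27.889100°, h 2836.2 m

λ = atan2(Y, X) = -27.88910012°; p = √(X²+Y²) = 5970153.0 m.
Bowring's method on WGS84 (a = 6378137 m, b = 6356752.314 m) gives φ = 20.73539945°, h = 2836.228 m.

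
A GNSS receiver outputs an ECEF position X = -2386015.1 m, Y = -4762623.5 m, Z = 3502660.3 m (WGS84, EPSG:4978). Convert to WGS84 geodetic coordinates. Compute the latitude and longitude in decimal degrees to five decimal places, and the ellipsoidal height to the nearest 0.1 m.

lat 33.50350°, lon -116.61030°, h 3627.4 m

λ = atan2(Y, X) = -116.61029945°; p = √(X²+Y²) = 5326880.0 m.
Bowring's method on WGS84 (a = 6378137 m, b = 6356752.314 m) gives φ = 33.50350024°, h = 3627.406 m.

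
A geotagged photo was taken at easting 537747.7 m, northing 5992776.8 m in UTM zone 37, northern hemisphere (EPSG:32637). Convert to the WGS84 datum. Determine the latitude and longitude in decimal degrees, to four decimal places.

Zone 37N: λ₀ = 39°, k₀ = 0.9996, false easting 500000 m.
Meridian distance M = (N − FN)/k₀ = 5995174.9 m.
Inverse transverse Mercator on WGS84 gives φ = 54.08180033°, λ = 39.57700000°.

lat 54.0818°, lon 39.5770°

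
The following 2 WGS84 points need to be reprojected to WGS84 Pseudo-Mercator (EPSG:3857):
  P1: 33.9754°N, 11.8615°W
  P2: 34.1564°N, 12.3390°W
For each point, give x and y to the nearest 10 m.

Web Mercator: x = R·λ, y = R·ln tan(π/4+φ/2), R = 6378137 m.
P1 (33.9754°, -11.8615°) → (-1320416.140, 4025499.325) m.
P2 (34.1564°, -12.3390°) → (-1373571.197, 4049822.108) m.

P1: x -1320420 m, y 4025500 m; P2: x -1373570 m, y 4049820 m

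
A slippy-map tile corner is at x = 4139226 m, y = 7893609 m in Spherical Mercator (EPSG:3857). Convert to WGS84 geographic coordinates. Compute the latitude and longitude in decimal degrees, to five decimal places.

lat 57.64740°, lon 37.18330°

R = 6378137 m. λ = x/R = 37.18329980°.
φ = 2·arctan(exp(y/R)) − 90° = 2·arctan(3.44734) − 90° = 57.64739910°.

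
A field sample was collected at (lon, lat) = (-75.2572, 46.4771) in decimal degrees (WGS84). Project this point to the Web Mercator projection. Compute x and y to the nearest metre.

Web Mercator is spherical with R = a = 6378137 m.
x = R·λ = 6378137 × -1.313485926 = -8377593.183 m.
y = R·ln tan(π/4 + φ/2) = 6378137 × 0.918314746 = 5857137.262 m.

x -8377593 m, y 5857137 m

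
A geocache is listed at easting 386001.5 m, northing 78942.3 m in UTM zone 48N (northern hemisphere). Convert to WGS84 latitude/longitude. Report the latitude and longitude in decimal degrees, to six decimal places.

lat 0.714100°, lon 103.975500°

Zone 48N: λ₀ = 105°, k₀ = 0.9996, false easting 500000 m.
Meridian distance M = (N − FN)/k₀ = 78973.9 m.
Inverse transverse Mercator on WGS84 gives φ = 0.71410045°, λ = 103.97550017°.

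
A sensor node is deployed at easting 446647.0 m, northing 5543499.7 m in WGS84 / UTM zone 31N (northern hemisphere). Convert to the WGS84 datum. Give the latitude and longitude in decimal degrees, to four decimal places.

lat 50.0414°, lon 2.2549°

Zone 31N: λ₀ = 3°, k₀ = 0.9996, false easting 500000 m.
Meridian distance M = (N − FN)/k₀ = 5545718.0 m.
Inverse transverse Mercator on WGS84 gives φ = 50.04140018°, λ = 2.25490009°.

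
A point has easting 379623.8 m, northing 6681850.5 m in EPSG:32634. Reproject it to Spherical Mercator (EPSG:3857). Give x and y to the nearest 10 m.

Unproject from UTM 34N (λ₀ = 21°) → φ = 60.25549999°, λ = 18.82479979°.
Web Mercator (R = 6378137 m): x = 2095567.126 m, y = 8456843.156 m.

x 2095570 m, y 8456840 m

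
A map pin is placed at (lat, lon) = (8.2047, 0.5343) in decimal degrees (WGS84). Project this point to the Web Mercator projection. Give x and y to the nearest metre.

x 59478 m, y 916481 m

Web Mercator is spherical with R = a = 6378137 m.
x = R·λ = 6378137 × 0.009325294 = 59478.004 m.
y = R·ln tan(π/4 + φ/2) = 6378137 × 0.143690959 = 916480.621 m.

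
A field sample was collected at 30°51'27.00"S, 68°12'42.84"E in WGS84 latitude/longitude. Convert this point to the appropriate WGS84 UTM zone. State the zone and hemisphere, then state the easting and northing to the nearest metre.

Zone 42S: E 424650 m, N 6585925 m

Longitude 68.2119° lies in the 6° band [66°, 72°), giving zone 42; latitude is south of the equator, so 42S.
Zone 42 central meridian λ₀ = 6×42 − 183 = 69°; Δλ = -0.7881°.
Transverse Mercator on WGS84 with k₀ = 0.9996 gives E = 424650.416 m, N = 6585924.666 m.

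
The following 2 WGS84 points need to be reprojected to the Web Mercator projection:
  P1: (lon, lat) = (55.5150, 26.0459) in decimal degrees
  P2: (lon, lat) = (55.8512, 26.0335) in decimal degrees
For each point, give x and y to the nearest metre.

Web Mercator: x = R·λ, y = R·ln tan(π/4+φ/2), R = 6378137 m.
P1 (26.0459°, 55.5150°) → (6179901.531, 3004766.967) m.
P2 (26.0335°, 55.8512°) → (6217327.144, 3003230.654) m.

P1: x 6179902 m, y 3004767 m; P2: x 6217327 m, y 3003231 m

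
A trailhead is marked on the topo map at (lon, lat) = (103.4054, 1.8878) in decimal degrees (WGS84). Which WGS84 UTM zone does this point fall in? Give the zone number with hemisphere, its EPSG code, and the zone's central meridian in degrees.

UTM zone = ⌊(λ + 180)/6⌋ + 1; 103.4054° ∈ [102°, 108°) → zone 48.
Hemisphere: N (φ ≥ 0).
Central meridian λ₀ = 6×48 − 183 = 105°.
EPSG code: 32648.

Zone 48N (EPSG:32648), central meridian 105°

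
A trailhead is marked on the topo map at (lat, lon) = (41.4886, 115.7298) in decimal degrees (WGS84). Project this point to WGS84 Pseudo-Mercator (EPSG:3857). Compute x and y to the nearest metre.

x 12882982 m, y 5084679 m

Web Mercator is spherical with R = a = 6378137 m.
x = R·λ = 6378137 × 2.019866053 = 12882982.406 m.
y = R·ln tan(π/4 + φ/2) = 6378137 × 0.797204479 = 5084679.383 m.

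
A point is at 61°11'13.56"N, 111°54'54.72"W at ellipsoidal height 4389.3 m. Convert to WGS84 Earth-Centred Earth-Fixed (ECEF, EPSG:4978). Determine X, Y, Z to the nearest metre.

X -1151051 m, Y -2861137 m, Z 5569266 m

WGS84: a = 6378137 m, e² = 0.006694380; N(φ) = a/√(1−e²sin²φ) = 6394590.447 m.
X = (N+h)·cosφ·cosλ = -1151051.317 m; Y = (N+h)·cosφ·sinλ = -2861136.580 m; Z = (N(1−e²)+h)·sinφ = 5569266.353 m.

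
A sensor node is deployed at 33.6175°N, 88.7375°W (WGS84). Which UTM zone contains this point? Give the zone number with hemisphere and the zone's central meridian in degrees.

Zone 16N, central meridian -87°

UTM zone = ⌊(λ + 180)/6⌋ + 1; -88.7375° ∈ [-90°, -84°) → zone 16.
Hemisphere: N (φ ≥ 0).
Central meridian λ₀ = 6×16 − 183 = -87°.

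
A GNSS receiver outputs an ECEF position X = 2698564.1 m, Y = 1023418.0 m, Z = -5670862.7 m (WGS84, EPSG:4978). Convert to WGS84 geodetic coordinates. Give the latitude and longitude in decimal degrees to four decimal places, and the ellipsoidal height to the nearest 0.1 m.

λ = atan2(Y, X) = 20.76900118°; p = √(X²+Y²) = 2886110.3 m.
Bowring's method on WGS84 (a = 6378137 m, b = 6356752.314 m) gives φ = -63.18200028°, h = 1908.808 m.

lat -63.1820°, lon 20.7690°, h 1908.8 m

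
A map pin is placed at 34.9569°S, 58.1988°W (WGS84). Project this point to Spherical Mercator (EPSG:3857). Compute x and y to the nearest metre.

x -6478661 m, y -4158026 m

Web Mercator is spherical with R = a = 6378137 m.
x = R·λ = 6378137 × -1.015760681 = -6478660.781 m.
y = R·ln tan(π/4 + φ/2) = 6378137 × -0.651918510 = -4158025.568 m.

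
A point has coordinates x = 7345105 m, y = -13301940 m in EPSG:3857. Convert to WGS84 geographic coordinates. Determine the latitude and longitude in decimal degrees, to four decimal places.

R = 6378137 m. λ = x/R = 65.98220085°.
φ = 2·arctan(exp(y/R)) − 90° = 2·arctan(0.12424) − 90° = -75.83589986°.

lat -75.8359°, lon 65.9822°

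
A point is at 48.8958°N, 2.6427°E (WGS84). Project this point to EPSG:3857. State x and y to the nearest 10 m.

Web Mercator is spherical with R = a = 6378137 m.
x = R·λ = 6378137 × 0.046123816 = 294184.018 m.
y = R·ln tan(π/4 + φ/2) = 6378137 × 0.981038710 = 6257199.293 m.

x 294180 m, y 6257200 m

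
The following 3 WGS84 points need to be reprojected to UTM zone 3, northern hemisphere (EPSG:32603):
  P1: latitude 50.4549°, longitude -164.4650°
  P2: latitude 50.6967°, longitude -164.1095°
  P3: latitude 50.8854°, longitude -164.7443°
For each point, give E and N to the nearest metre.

UTM zone 3N: λ₀ = -165°, k₀ = 0.9996.
P1 (50.4549°, -164.4650°) → (537978.785, 5589347.289) m.
P2 (50.6967°, -164.1095°) → (562892.030, 5616475.865) m.
P3 (50.8854°, -164.7443°) → (517986.517, 5637112.201) m.

P1: E 537979 m, N 5589347 m; P2: E 562892 m, N 5616476 m; P3: E 517987 m, N 5637112 m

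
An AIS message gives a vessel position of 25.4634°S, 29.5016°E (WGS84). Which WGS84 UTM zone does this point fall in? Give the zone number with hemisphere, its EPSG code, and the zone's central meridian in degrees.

Zone 35S (EPSG:32735), central meridian 27°

UTM zone = ⌊(λ + 180)/6⌋ + 1; 29.5016° ∈ [24°, 30°) → zone 35.
Hemisphere: S (φ < 0).
Central meridian λ₀ = 6×35 − 183 = 27°.
EPSG code: 32735.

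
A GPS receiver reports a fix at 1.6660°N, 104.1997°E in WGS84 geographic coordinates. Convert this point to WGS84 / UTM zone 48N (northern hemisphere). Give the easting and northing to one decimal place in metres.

E 410981.1 m, N 184161.7 m

Zone 48 central meridian λ₀ = 6×48 − 183 = 105°; Δλ = -0.8003°.
Transverse Mercator on WGS84 with k₀ = 0.9996 gives E = 410981.130 m, N = 184161.654 m.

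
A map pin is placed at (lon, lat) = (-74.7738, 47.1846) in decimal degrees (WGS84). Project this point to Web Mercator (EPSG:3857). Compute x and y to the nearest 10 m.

Web Mercator is spherical with R = a = 6378137 m.
x = R·λ = 6378137 × -1.305049004 = -8323781.341 m.
y = R·ln tan(π/4 + φ/2) = 6378137 × 0.936363975 = 5972257.716 m.

x -8323780 m, y 5972260 m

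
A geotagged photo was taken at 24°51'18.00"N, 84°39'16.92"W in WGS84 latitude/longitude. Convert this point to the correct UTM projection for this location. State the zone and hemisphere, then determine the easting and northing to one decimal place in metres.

Longitude -84.6547° lies in the 6° band [-90°, -84°), giving zone 16; latitude is north of the equator, so 16N.
Zone 16 central meridian λ₀ = 6×16 − 183 = -87°; Δλ = +2.3453°.
Transverse Mercator on WGS84 with k₀ = 0.9996 gives E = 736983.629 m, N = 2750931.696 m.

Zone 16N: E 736983.6 m, N 2750931.7 m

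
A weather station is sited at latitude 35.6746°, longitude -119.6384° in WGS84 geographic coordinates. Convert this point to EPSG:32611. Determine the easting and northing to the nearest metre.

Zone 11 central meridian λ₀ = 6×11 − 183 = -117°; Δλ = -2.6384°.
Transverse Mercator on WGS84 with k₀ = 0.9996 gives E = 261207.029 m, N = 3951065.509 m.

E 261207 m, N 3951066 m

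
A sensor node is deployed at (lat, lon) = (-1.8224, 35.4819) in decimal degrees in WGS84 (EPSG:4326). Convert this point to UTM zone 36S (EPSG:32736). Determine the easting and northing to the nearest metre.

E 776121 m, N 9798379 m

Zone 36 central meridian λ₀ = 6×36 − 183 = 33°; Δλ = +2.4819°.
Transverse Mercator on WGS84 with k₀ = 0.9996 gives E = 776121.350 m, N = 9798379.085 m.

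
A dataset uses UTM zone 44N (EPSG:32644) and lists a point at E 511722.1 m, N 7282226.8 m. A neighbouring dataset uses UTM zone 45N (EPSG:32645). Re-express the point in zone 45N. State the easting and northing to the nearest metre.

UTM 44N → geographic: φ = 65.66170034°, λ = 81.25490092°.
UTM 45N (λ₀ = 87°) forward: E = 236092.823 m, N = 7294271.830 m.

E 236093 m, N 7294272 m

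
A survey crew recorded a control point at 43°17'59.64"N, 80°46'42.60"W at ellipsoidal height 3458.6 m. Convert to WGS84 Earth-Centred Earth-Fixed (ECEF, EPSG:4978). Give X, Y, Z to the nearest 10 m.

X 745440 m, Y -4591570 m, Z 4354180 m

WGS84: a = 6378137 m, e² = 0.006694380; N(φ) = a/√(1−e²sin²φ) = 6388202.095 m.
X = (N+h)·cosφ·cosλ = 745439.810 m; Y = (N+h)·cosφ·sinλ = -4591566.748 m; Z = (N(1−e²)+h)·sinφ = 4354181.088 m.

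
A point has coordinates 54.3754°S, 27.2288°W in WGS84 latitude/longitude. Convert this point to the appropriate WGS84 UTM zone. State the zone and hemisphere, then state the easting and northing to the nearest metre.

Longitude -27.2288° lies in the 6° band [-30°, -24°), giving zone 26; latitude is south of the equator, so 26S.
Zone 26 central meridian λ₀ = 6×26 − 183 = -27°; Δλ = -0.2288°.
Transverse Mercator on WGS84 with k₀ = 0.9996 gives E = 485137.537 m, N = 3974685.721 m.

Zone 26S: E 485138 m, N 3974686 m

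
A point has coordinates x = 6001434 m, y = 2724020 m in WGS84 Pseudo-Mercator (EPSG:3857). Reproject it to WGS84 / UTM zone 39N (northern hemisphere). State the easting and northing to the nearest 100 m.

Web Mercator inverse (R = 6378137 m) → φ = 23.75860052°, λ = 53.91179889°.
UTM 39N forward: E = 796798.896 m, N = 2630540.892 m.

E 796800 m, N 2630500 m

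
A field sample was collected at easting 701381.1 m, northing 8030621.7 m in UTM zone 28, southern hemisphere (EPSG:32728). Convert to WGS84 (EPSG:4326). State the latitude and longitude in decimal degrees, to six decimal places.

lat -17.802700°, lon -13.100100°

Zone 28S: λ₀ = -15°, k₀ = 0.9996, false easting 500000 m, false northing 10000000 m.
Meridian distance M = (N − FN)/k₀ = -1970166.4 m.
Inverse transverse Mercator on WGS84 gives φ = -17.80269959°, λ = -13.10009990°.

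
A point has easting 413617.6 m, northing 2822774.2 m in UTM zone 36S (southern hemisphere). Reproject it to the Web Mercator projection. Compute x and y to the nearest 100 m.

Unproject from UTM 36S (λ₀ = 33°) → φ = -64.70870028°, λ = 31.18770032°.
Web Mercator (R = 6378137 m): x = 3471798.919 m, y = -9532056.842 m.

x 3471800 m, y -9532100 m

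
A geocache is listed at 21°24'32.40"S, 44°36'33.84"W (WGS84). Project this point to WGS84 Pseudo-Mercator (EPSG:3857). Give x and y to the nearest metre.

Web Mercator is spherical with R = a = 6378137 m.
x = R·λ = 6378137 × -0.778580907 = -4965895.693 m.
y = R·ln tan(π/4 + φ/2) = 6378137 × -0.382668924 = -2440714.823 m.

x -4965896 m, y -2440715 m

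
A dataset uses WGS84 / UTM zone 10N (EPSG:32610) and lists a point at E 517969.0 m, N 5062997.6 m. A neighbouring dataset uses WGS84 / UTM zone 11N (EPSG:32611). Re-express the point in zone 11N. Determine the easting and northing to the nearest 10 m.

UTM 10N → geographic: φ = 45.72030009°, λ = -122.76909992°.
UTM 11N (λ₀ = -117°) forward: E = 51058.779 m, N = 5079180.481 m.

E 51060 m, N 5079180 m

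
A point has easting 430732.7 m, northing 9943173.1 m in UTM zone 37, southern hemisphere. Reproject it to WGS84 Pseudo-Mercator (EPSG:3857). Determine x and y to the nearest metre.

x 4272164 m, y -57230 m

Unproject from UTM 37S (λ₀ = 39°) → φ = -0.51410011°, λ = 38.37749970°.
Web Mercator (R = 6378137 m): x = 4272163.724 m, y = -57230.130 m.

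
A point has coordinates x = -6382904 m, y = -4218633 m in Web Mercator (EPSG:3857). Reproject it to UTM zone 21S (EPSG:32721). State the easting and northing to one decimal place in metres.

Web Mercator inverse (R = 6378137 m) → φ = -35.40190170°, λ = -57.33860220°.
UTM 21S forward: E = 469253.766 m, N = 6082333.453 m.

E 469253.8 m, N 6082333.5 m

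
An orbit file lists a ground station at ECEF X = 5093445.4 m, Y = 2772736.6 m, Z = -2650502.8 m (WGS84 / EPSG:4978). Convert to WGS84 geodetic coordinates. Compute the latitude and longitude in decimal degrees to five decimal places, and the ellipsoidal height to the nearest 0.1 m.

λ = atan2(Y, X) = 28.56270042°; p = √(X²+Y²) = 5799246.0 m.
Bowring's method on WGS84 (a = 6378137 m, b = 6356752.314 m) gives φ = -24.70819989°, h = 1812.211 m.

lat -24.70820°, lon 28.56270°, h 1812.2 m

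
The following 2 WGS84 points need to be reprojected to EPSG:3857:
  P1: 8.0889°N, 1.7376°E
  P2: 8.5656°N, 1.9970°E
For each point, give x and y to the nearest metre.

P1: x 193429 m, y 903458 m; P2: x 222305 m, y 957090 m

Web Mercator: x = R·λ, y = R·ln tan(π/4+φ/2), R = 6378137 m.
P1 (8.0889°, 1.7376°) → (193428.747, 903458.404) m.
P2 (8.5656°, 1.9970°) → (222305.023, 957090.002) m.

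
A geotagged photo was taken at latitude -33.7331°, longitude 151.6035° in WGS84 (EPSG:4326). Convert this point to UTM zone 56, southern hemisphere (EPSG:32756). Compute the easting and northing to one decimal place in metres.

E 370629.4 m, N 6266561.1 m

Zone 56 central meridian λ₀ = 6×56 − 183 = 153°; Δλ = -1.3965°.
Transverse Mercator on WGS84 with k₀ = 0.9996 gives E = 370629.363 m, N = 6266561.088 m.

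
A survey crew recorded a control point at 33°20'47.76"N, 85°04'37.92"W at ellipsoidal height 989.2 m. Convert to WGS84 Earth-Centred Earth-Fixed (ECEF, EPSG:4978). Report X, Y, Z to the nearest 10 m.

X 457750 m, Y -5314590 m, Z 3486680 m

WGS84: a = 6378137 m, e² = 0.006694380; N(φ) = a/√(1−e²sin²φ) = 6384597.840 m.
X = (N+h)·cosφ·cosλ = 457751.616 m; Y = (N+h)·cosφ·sinλ = -5314590.611 m; Z = (N(1−e²)+h)·sinφ = 3486677.847 m.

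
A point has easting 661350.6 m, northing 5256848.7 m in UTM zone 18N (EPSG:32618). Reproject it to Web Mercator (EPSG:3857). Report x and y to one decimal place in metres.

x -8110715.8 m, y 6015030.7 m

Unproject from UTM 18N (λ₀ = -75°) → φ = 47.44509977°, λ = -72.85980008°.
Web Mercator (R = 6378137 m): x = -8110715.844 m, y = 6015030.731 m.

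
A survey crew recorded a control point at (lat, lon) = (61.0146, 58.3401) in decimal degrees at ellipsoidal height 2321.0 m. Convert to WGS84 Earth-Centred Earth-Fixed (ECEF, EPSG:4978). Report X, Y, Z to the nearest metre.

WGS84: a = 6378137 m, e² = 0.006694380; N(φ) = a/√(1−e²sin²φ) = 6394535.638 m.
X = (N+h)·cosφ·cosλ = 1627027.540 m; Y = (N+h)·cosφ·sinλ = 2638510.763 m; Z = (N(1−e²)+h)·sinφ = 5558161.426 m.

X 1627028 m, Y 2638511 m, Z 5558161 m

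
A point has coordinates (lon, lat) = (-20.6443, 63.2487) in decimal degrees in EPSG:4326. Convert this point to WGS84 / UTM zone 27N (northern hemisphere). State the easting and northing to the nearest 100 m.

Zone 27 central meridian λ₀ = 6×27 − 183 = -21°; Δλ = +0.3557°.
Transverse Mercator on WGS84 with k₀ = 0.9996 gives E = 517863.599 m, N = 7013348.647 m.

E 517900 m, N 7013300 m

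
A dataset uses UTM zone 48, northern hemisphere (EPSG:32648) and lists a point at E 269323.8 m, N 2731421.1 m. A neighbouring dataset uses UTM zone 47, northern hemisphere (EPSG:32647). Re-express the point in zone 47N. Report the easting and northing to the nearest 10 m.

E 876550 m, N 2734610 m

UTM 48N → geographic: φ = 24.67989963°, λ = 102.72030002°.
UTM 47N (λ₀ = 99°) forward: E = 876554.697 m, N = 2734613.649 m.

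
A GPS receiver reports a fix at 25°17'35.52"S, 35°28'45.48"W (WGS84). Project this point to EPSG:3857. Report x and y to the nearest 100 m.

Web Mercator is spherical with R = a = 6378137 m.
x = R·λ = 6378137 × -0.619230601 = -3949537.610 m.
y = R·ln tan(π/4 + φ/2) = 6378137 × -0.456528424 = -2911800.832 m.

x -3949500 m, y -2911800 m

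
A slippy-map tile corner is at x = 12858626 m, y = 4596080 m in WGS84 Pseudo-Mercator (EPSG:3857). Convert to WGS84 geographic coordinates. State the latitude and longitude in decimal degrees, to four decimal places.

R = 6378137 m. λ = x/R = 115.51100269°.
φ = 2·arctan(exp(y/R)) − 90° = 2·arctan(2.05566) − 90° = 38.11779722°.

lat 38.1178°, lon 115.5110°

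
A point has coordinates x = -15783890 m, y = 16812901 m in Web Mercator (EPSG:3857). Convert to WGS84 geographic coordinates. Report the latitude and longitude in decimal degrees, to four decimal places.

R = 6378137 m. λ = x/R = -141.78909630°.
φ = 2·arctan(exp(y/R)) − 90° = 2·arctan(13.95755) − 90° = 81.80400005°.

lat 81.8040°, lon -141.7891°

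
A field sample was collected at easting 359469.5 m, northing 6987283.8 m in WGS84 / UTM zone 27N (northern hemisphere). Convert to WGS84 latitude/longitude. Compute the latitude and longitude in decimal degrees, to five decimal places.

Zone 27N: λ₀ = -21°, k₀ = 0.9996, false easting 500000 m.
Meridian distance M = (N − FN)/k₀ = 6990079.8 m.
Inverse transverse Mercator on WGS84 gives φ = 62.98800044°, λ = -23.77389929°.

lat 62.98800°, lon -23.77390°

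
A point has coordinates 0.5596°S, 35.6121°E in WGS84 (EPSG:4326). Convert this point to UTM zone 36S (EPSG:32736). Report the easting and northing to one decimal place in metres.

E 790749.0 m, N 9938082.6 m

Zone 36 central meridian λ₀ = 6×36 − 183 = 33°; Δλ = +2.6121°.
Transverse Mercator on WGS84 with k₀ = 0.9996 gives E = 790748.954 m, N = 9938082.603 m.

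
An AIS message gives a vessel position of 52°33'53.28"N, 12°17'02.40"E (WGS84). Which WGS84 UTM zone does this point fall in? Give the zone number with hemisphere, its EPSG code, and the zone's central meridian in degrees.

UTM zone = ⌊(λ + 180)/6⌋ + 1; 12.2840° ∈ [12°, 18°) → zone 33.
Hemisphere: N (φ ≥ 0).
Central meridian λ₀ = 6×33 − 183 = 15°.
EPSG code: 32633.

Zone 33N (EPSG:32633), central meridian 15°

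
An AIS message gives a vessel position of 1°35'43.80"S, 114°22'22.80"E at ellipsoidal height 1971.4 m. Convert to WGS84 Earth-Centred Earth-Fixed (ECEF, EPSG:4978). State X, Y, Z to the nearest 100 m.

WGS84: a = 6378137 m, e² = 0.006694380; N(φ) = a/√(1−e²sin²φ) = 6378153.551 m.
X = (N+h)·cosφ·cosλ = -2631898.790 m; Y = (N+h)·cosφ·sinλ = 5809263.829 m; Z = (N(1−e²)+h)·sinφ = -176453.805 m.

X -2631900 m, Y 5809300 m, Z -176500 m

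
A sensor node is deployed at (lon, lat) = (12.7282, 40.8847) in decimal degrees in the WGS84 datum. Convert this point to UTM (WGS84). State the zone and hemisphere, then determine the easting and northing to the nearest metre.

Zone 33N: E 308598 m, N 4528442 m

Longitude 12.7282° lies in the 6° band [12°, 18°), giving zone 33; latitude is north of the equator, so 33N.
Zone 33 central meridian λ₀ = 6×33 − 183 = 15°; Δλ = -2.2718°.
Transverse Mercator on WGS84 with k₀ = 0.9996 gives E = 308598.301 m, N = 4528442.197 m.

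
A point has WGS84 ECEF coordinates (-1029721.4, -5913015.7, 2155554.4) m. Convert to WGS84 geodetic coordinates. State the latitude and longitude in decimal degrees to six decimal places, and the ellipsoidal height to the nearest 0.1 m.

lat 19.877900°, lon -99.878700°, h 1659.4 m

λ = atan2(Y, X) = -99.87869964°; p = √(X²+Y²) = 6002006.4 m.
Bowring's method on WGS84 (a = 6378137 m, b = 6356752.314 m) gives φ = 19.87790040°, h = 1659.384 m.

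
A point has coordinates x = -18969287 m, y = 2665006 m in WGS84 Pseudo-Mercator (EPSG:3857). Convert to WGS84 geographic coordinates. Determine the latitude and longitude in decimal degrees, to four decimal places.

R = 6378137 m. λ = x/R = -170.40400441°.
φ = 2·arctan(exp(y/R)) − 90° = 2·arctan(1.51867) − 90° = 23.27249722°.

lat 23.2725°, lon -170.4040°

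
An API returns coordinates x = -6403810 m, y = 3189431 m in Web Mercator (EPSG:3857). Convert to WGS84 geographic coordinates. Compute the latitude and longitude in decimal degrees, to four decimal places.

lat 27.5267°, lon -57.5264°

R = 6378137 m. λ = x/R = -57.52640400°.
φ = 2·arctan(exp(y/R)) − 90° = 2·arctan(1.64881) − 90° = 27.52669619°.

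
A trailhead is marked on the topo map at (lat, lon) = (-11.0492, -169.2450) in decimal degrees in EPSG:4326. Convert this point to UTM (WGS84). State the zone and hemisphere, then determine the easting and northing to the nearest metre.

Longitude -169.2450° lies in the 6° band [-174°, -168°), giving zone 2; latitude is south of the equator, so 2S.
Zone 2 central meridian λ₀ = 6×2 − 183 = -171°; Δλ = +1.7550°.
Transverse Mercator on WGS84 with k₀ = 0.9996 gives E = 691719.044 m, N = 8778017.627 m.

Zone 2S: E 691719 m, N 8778018 m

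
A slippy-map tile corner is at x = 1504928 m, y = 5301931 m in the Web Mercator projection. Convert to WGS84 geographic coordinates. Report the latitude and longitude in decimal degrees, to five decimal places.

lat 42.93400°, lon 13.51900°

R = 6378137 m. λ = x/R = 13.51899824°.
φ = 2·arctan(exp(y/R)) − 90° = 2·arctan(2.29622) − 90° = 42.93399761°.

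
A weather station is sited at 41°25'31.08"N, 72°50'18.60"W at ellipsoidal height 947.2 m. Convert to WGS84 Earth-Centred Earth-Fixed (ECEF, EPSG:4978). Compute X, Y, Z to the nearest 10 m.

X 1413420 m, Y -4576910 m, Z 4198580 m

WGS84: a = 6378137 m, e² = 0.006694380; N(φ) = a/√(1−e²sin²φ) = 6387503.504 m.
X = (N+h)·cosφ·cosλ = 1413420.120 m; Y = (N+h)·cosφ·sinλ = -4576907.621 m; Z = (N(1−e²)+h)·sinφ = 4198581.752 m.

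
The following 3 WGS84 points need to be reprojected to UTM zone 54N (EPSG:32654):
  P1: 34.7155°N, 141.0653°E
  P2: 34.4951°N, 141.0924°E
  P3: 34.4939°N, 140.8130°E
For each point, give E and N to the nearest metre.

P1: E 505979 m, N 3841496 m; P2: E 508483 m, N 3817058 m; P3: E 482832 m, N 3816937 m

UTM zone 54N: λ₀ = 141°, k₀ = 0.9996.
P1 (34.7155°, 141.0653°) → (505979.284, 3841495.776) m.
P2 (34.4951°, 141.0924°) → (508483.117, 3817057.776) m.
P3 (34.4939°, 140.8130°) → (482831.532, 3816936.704) m.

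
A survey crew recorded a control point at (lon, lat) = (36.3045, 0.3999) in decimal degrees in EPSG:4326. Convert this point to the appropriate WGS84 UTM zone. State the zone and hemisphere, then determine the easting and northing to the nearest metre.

Zone 37N: E 199954 m, N 44250 m

Longitude 36.3045° lies in the 6° band [36°, 42°), giving zone 37; latitude is north of the equator, so 37N.
Zone 37 central meridian λ₀ = 6×37 − 183 = 39°; Δλ = -2.6955°.
Transverse Mercator on WGS84 with k₀ = 0.9996 gives E = 199954.158 m, N = 44250.261 m.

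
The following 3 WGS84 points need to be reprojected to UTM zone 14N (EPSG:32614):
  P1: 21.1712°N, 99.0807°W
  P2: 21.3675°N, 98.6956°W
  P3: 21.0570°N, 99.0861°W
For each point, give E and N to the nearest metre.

UTM zone 14N: λ₀ = -99°, k₀ = 0.9996.
P1 (21.1712°, -99.0807°) → (491622.544, 2341097.133) m.
P2 (21.3675°, -98.6956°) → (531557.955, 2362851.296) m.
P3 (21.0570°, -99.0861°) → (491055.128, 2328458.420) m.

P1: E 491623 m, N 2341097 m; P2: E 531558 m, N 2362851 m; P3: E 491055 m, N 2328458 m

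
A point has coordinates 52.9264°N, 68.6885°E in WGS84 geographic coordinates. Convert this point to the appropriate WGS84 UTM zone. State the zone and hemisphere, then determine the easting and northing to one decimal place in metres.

Longitude 68.6885° lies in the 6° band [66°, 72°), giving zone 42; latitude is north of the equator, so 42N.
Zone 42 central meridian λ₀ = 6×42 − 183 = 69°; Δλ = -0.3115°.
Transverse Mercator on WGS84 with k₀ = 0.9996 gives E = 479059.616 m, N = 5864128.603 m.

Zone 42N: E 479059.6 m, N 5864128.6 m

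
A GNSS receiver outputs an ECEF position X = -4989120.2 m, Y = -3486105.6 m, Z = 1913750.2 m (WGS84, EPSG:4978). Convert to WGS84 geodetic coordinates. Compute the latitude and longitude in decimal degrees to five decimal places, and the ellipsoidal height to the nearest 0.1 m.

λ = atan2(Y, X) = -145.05640014°; p = √(X²+Y²) = 6086399.0 m.
Bowring's method on WGS84 (a = 6378137 m, b = 6356752.314 m) gives φ = 17.56509967°, h = 3975.501 m.

lat 17.56510°, lon -145.05640°, h 3975.5 m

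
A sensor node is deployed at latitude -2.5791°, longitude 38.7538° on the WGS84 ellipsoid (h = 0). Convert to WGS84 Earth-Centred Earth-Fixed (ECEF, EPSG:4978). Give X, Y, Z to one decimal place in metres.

X 4968940.6 m, Y 3988538.3 m, Z -285087.7 m

WGS84: a = 6378137 m, e² = 0.006694380; N(φ) = a/√(1−e²sin²φ) = 6378180.229 m.
X = (N+h)·cosφ·cosλ = 4968940.615 m; Y = (N+h)·cosφ·sinλ = 3988538.326 m; Z = (N(1−e²)+h)·sinφ = -285087.749 m.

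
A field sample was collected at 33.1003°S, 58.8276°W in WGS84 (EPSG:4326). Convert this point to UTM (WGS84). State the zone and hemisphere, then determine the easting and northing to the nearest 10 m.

Longitude -58.8276° lies in the 6° band [-60°, -54°), giving zone 21; latitude is south of the equator, so 21S.
Zone 21 central meridian λ₀ = 6×21 − 183 = -57°; Δλ = -1.8276°.
Transverse Mercator on WGS84 with k₀ = 0.9996 gives E = 329454.892 m, N = 6336107.988 m.

Zone 21S: E 329450 m, N 6336110 m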